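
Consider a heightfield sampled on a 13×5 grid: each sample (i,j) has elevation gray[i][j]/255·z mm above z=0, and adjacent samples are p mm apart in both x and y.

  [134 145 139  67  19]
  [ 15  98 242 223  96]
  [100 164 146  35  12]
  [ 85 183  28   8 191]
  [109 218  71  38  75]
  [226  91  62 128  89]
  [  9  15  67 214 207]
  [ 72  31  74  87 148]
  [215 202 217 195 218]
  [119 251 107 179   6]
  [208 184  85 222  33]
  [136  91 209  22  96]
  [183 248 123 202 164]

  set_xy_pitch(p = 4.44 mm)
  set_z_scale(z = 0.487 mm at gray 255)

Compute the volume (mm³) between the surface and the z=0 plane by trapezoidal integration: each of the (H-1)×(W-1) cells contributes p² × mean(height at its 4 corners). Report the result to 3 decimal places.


226.139

height_mm = gray/255 × 0.487; cell vol = 4.44² × mean(4 corners)
unit = 4.44² × 0.487 / (4×255) = 0.00941228 mm³ per gray-sum
row 0: Σ corner-gray over 4 cells = 2092  → 19.6905
row 1: Σ corner-gray over 4 cells = 2039  → 19.1916
row 2: Σ corner-gray over 4 cells = 1516  → 14.2690
row 3: Σ corner-gray over 4 cells = 1552  → 14.6079
row 4: Σ corner-gray over 4 cells = 1715  → 16.1421
row 5: Σ corner-gray over 4 cells = 1685  → 15.8597
row 6: Σ corner-gray over 4 cells = 1412  → 13.2901
row 7: Σ corner-gray over 4 cells = 2265  → 21.3188
row 8: Σ corner-gray over 4 cells = 2860  → 26.9191
row 9: Σ corner-gray over 4 cells = 2422  → 22.7965
row 10: Σ corner-gray over 4 cells = 2099  → 19.7564
row 11: Σ corner-gray over 4 cells = 2369  → 22.2977
Σ rows: total corner-gray = 24026  → 226.1394 mm³


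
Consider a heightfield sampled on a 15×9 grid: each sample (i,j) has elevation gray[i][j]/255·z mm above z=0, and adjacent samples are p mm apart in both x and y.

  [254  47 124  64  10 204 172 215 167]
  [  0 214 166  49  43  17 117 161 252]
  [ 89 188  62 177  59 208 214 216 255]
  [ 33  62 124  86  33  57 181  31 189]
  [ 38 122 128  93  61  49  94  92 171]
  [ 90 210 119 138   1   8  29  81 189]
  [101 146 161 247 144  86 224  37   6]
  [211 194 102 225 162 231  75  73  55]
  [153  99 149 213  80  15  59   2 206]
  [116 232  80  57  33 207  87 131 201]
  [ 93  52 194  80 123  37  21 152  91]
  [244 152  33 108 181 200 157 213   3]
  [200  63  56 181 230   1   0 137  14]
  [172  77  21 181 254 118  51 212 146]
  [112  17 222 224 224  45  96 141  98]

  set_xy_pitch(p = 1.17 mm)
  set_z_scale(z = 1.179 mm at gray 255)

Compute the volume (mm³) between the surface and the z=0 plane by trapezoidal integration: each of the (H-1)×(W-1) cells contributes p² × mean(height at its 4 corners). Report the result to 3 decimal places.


83.831

height_mm = gray/255 × 1.179; cell vol = 1.17² × mean(4 corners)
unit = 1.17² × 1.179 / (4×255) = 0.00158229 mm³ per gray-sum
row 0: Σ corner-gray over 8 cells = 3879  → 6.1377
row 1: Σ corner-gray over 8 cells = 4378  → 6.9273
row 2: Σ corner-gray over 8 cells = 3962  → 6.2690
row 3: Σ corner-gray over 8 cells = 2857  → 4.5206
row 4: Σ corner-gray over 8 cells = 2938  → 4.6488
row 5: Σ corner-gray over 8 cells = 3648  → 5.7722
row 6: Σ corner-gray over 8 cells = 4587  → 7.2580
row 7: Σ corner-gray over 8 cells = 3983  → 6.3023
row 8: Σ corner-gray over 8 cells = 3564  → 5.6393
row 9: Σ corner-gray over 8 cells = 3473  → 5.4953
row 10: Σ corner-gray over 8 cells = 3837  → 6.0712
row 11: Σ corner-gray over 8 cells = 3885  → 6.1472
row 12: Σ corner-gray over 8 cells = 3696  → 5.8481
row 13: Σ corner-gray over 8 cells = 4294  → 6.7943
Σ rows: total corner-gray = 52981  → 83.8312 mm³


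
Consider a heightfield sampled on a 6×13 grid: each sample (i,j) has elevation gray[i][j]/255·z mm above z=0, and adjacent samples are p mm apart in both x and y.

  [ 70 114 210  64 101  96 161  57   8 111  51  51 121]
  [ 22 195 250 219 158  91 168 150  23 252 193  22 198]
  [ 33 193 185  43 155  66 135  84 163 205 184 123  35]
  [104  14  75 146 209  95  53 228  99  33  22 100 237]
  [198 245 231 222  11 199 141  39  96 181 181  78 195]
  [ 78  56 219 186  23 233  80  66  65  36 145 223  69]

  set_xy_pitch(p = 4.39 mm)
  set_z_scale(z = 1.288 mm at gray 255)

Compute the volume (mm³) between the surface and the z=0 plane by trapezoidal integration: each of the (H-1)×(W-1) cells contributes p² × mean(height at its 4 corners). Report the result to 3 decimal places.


height_mm = gray/255 × 1.288; cell vol = 4.39² × mean(4 corners)
unit = 4.39² × 1.288 / (4×255) = 0.0243357 mm³ per gray-sum
row 0: Σ corner-gray over 12 cells = 5901  → 143.6053
row 1: Σ corner-gray over 12 cells = 6802  → 165.5318
row 2: Σ corner-gray over 12 cells = 5629  → 136.9859
row 3: Σ corner-gray over 12 cells = 6130  → 149.1781
row 4: Σ corner-gray over 12 cells = 6452  → 157.0143
Σ rows: total corner-gray = 30914  → 752.3154 mm³

752.315


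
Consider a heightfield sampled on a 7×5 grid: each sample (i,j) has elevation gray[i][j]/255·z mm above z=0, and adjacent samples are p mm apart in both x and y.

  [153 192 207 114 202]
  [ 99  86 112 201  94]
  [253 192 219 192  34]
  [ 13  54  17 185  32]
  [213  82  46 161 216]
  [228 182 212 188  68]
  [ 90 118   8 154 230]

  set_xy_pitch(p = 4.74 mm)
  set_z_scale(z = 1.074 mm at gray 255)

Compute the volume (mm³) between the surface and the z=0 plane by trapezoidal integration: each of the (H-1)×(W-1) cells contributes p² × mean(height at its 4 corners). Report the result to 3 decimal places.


314.095

height_mm = gray/255 × 1.074; cell vol = 4.74² × mean(4 corners)
unit = 4.74² × 1.074 / (4×255) = 0.0236571 mm³ per gray-sum
row 0: Σ corner-gray over 4 cells = 2372  → 56.1145
row 1: Σ corner-gray over 4 cells = 2484  → 58.7641
row 2: Σ corner-gray over 4 cells = 2050  → 48.4970
row 3: Σ corner-gray over 4 cells = 1564  → 36.9996
row 4: Σ corner-gray over 4 cells = 2467  → 58.3620
row 5: Σ corner-gray over 4 cells = 2340  → 55.3575
Σ rows: total corner-gray = 13277  → 314.0948 mm³


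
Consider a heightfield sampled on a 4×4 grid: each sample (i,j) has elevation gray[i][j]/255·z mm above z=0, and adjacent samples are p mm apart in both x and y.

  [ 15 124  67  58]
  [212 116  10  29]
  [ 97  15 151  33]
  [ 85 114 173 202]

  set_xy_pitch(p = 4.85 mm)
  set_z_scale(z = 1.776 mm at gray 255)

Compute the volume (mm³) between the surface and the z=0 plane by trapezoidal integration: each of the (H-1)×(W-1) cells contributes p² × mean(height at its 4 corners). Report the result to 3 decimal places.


132.127

height_mm = gray/255 × 1.776; cell vol = 4.85² × mean(4 corners)
unit = 4.85² × 1.776 / (4×255) = 0.0409568 mm³ per gray-sum
row 0: Σ corner-gray over 3 cells = 948  → 38.8271
row 1: Σ corner-gray over 3 cells = 955  → 39.1138
row 2: Σ corner-gray over 3 cells = 1323  → 54.1859
Σ rows: total corner-gray = 3226  → 132.1267 mm³


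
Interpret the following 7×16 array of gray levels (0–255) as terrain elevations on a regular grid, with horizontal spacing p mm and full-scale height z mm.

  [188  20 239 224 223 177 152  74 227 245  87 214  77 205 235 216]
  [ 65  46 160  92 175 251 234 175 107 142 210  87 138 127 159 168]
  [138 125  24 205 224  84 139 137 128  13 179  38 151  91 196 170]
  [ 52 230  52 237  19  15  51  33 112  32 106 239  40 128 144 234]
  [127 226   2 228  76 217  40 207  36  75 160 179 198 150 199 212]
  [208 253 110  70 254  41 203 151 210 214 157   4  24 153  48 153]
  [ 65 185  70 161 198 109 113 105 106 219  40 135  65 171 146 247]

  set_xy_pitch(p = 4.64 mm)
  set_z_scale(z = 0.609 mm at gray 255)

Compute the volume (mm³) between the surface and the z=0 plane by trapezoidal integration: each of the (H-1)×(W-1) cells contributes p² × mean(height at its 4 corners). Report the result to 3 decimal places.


height_mm = gray/255 × 0.609; cell vol = 4.64² × mean(4 corners)
unit = 4.64² × 0.609 / (4×255) = 0.0128544 mm³ per gray-sum
row 0: Σ corner-gray over 15 cells = 9641  → 123.9296
row 1: Σ corner-gray over 15 cells = 8215  → 105.5992
row 2: Σ corner-gray over 15 cells = 6938  → 89.1841
row 3: Σ corner-gray over 15 cells = 7487  → 96.2412
row 4: Σ corner-gray over 15 cells = 8470  → 108.8771
row 5: Σ corner-gray over 15 cells = 8103  → 104.1595
Σ rows: total corner-gray = 48854  → 627.9907 mm³

627.991


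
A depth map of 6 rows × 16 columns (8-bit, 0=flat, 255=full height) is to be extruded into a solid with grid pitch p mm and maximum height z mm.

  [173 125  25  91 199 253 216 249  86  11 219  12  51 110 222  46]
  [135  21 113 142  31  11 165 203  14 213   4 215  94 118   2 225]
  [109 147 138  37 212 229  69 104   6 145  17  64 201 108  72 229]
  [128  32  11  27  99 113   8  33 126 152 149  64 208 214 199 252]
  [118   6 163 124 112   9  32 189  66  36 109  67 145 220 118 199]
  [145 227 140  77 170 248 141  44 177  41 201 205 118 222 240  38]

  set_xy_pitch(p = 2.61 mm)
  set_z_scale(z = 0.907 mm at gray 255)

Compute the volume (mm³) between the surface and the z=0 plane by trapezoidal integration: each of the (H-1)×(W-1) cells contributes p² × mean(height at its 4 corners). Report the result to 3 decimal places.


207.988

height_mm = gray/255 × 0.907; cell vol = 2.61² × mean(4 corners)
unit = 2.61² × 0.907 / (4×255) = 0.00605743 mm³ per gray-sum
row 0: Σ corner-gray over 15 cells = 7009  → 42.4565
row 1: Σ corner-gray over 15 cells = 6488  → 39.3006
row 2: Σ corner-gray over 15 cells = 6686  → 40.5000
row 3: Σ corner-gray over 15 cells = 6359  → 38.5192
row 4: Σ corner-gray over 15 cells = 7794  → 47.2116
Σ rows: total corner-gray = 34336  → 207.9878 mm³


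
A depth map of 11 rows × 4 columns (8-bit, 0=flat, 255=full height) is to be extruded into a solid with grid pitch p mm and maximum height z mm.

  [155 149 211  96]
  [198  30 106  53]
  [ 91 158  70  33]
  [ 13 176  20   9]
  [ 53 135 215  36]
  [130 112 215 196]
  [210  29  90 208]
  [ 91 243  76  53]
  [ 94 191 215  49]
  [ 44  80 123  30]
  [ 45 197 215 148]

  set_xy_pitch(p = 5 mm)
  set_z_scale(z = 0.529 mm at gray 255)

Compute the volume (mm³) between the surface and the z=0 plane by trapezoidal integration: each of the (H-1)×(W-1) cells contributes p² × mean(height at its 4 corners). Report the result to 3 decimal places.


height_mm = gray/255 × 0.529; cell vol = 5² × mean(4 corners)
unit = 5² × 0.529 / (4×255) = 0.0129657 mm³ per gray-sum
row 0: Σ corner-gray over 3 cells = 1494  → 19.3707
row 1: Σ corner-gray over 3 cells = 1103  → 14.3012
row 2: Σ corner-gray over 3 cells = 994  → 12.8879
row 3: Σ corner-gray over 3 cells = 1203  → 15.5977
row 4: Σ corner-gray over 3 cells = 1769  → 22.9363
row 5: Σ corner-gray over 3 cells = 1636  → 21.2119
row 6: Σ corner-gray over 3 cells = 1438  → 18.6447
row 7: Σ corner-gray over 3 cells = 1737  → 22.5214
row 8: Σ corner-gray over 3 cells = 1435  → 18.6058
row 9: Σ corner-gray over 3 cells = 1497  → 19.4096
Σ rows: total corner-gray = 14306  → 185.4871 mm³

185.487


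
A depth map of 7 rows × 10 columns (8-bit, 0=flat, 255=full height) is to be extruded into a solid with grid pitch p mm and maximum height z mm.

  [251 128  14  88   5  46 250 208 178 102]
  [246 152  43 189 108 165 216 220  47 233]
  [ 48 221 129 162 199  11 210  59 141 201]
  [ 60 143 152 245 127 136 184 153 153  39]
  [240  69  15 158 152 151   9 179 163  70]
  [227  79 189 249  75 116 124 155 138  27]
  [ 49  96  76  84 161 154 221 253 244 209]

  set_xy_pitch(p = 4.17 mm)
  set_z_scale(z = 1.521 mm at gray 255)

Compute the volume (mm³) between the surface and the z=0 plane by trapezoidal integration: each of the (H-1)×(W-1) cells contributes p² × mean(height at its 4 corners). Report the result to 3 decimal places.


781.761

height_mm = gray/255 × 1.521; cell vol = 4.17² × mean(4 corners)
unit = 4.17² × 1.521 / (4×255) = 0.0259299 mm³ per gray-sum
row 0: Σ corner-gray over 9 cells = 4946  → 128.2494
row 1: Σ corner-gray over 9 cells = 5272  → 136.7025
row 2: Σ corner-gray over 9 cells = 5198  → 134.7837
row 3: Σ corner-gray over 9 cells = 4787  → 124.1265
row 4: Σ corner-gray over 9 cells = 4606  → 119.4332
row 5: Σ corner-gray over 9 cells = 5340  → 138.4658
Σ rows: total corner-gray = 30149  → 781.7611 mm³


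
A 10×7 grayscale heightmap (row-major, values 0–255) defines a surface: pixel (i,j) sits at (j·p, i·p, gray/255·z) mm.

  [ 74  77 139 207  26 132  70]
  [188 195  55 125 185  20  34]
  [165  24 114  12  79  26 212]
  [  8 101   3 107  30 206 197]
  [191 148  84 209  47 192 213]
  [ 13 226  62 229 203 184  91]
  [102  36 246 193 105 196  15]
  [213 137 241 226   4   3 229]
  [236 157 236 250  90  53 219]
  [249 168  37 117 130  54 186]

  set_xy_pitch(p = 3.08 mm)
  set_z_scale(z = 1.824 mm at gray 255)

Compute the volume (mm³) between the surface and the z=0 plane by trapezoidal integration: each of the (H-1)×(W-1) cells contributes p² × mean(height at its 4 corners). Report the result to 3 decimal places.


467.542

height_mm = gray/255 × 1.824; cell vol = 3.08² × mean(4 corners)
unit = 3.08² × 1.824 / (4×255) = 0.0169639 mm³ per gray-sum
row 0: Σ corner-gray over 6 cells = 2688  → 45.5990
row 1: Σ corner-gray over 6 cells = 2269  → 38.4911
row 2: Σ corner-gray over 6 cells = 1986  → 33.6903
row 3: Σ corner-gray over 6 cells = 2863  → 48.5677
row 4: Σ corner-gray over 6 cells = 3676  → 62.3594
row 5: Σ corner-gray over 6 cells = 3581  → 60.7478
row 6: Σ corner-gray over 6 cells = 3333  → 56.5407
row 7: Σ corner-gray over 6 cells = 3691  → 62.6138
row 8: Σ corner-gray over 6 cells = 3474  → 58.9326
Σ rows: total corner-gray = 27561  → 467.5425 mm³


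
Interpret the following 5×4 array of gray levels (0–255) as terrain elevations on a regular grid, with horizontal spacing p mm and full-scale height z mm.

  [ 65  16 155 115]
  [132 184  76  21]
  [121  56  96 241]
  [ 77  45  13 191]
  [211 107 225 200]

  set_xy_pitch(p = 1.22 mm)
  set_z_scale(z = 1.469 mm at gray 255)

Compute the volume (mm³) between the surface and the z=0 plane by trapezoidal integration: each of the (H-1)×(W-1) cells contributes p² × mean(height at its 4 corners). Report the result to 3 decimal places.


height_mm = gray/255 × 1.469; cell vol = 1.22² × mean(4 corners)
unit = 1.22² × 1.469 / (4×255) = 0.00214359 mm³ per gray-sum
row 0: Σ corner-gray over 3 cells = 1195  → 2.5616
row 1: Σ corner-gray over 3 cells = 1339  → 2.8703
row 2: Σ corner-gray over 3 cells = 1050  → 2.2508
row 3: Σ corner-gray over 3 cells = 1459  → 3.1275
Σ rows: total corner-gray = 5043  → 10.8101 mm³

10.810


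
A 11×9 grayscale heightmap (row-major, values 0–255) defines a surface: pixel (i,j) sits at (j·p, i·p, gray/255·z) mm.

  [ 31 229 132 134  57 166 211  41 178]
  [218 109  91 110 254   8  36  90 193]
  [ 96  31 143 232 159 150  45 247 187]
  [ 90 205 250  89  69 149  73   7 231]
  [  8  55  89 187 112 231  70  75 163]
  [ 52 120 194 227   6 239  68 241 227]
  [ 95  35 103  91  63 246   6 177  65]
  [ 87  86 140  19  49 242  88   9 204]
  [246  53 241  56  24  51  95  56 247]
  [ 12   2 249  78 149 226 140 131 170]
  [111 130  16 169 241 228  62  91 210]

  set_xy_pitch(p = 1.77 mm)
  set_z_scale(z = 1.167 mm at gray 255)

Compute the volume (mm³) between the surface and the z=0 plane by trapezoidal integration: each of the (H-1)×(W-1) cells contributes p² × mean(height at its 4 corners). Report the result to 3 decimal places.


139.756

height_mm = gray/255 × 1.167; cell vol = 1.77² × mean(4 corners)
unit = 1.77² × 1.167 / (4×255) = 0.00358441 mm³ per gray-sum
row 0: Σ corner-gray over 8 cells = 3956  → 14.1799
row 1: Σ corner-gray over 8 cells = 4104  → 14.7104
row 2: Σ corner-gray over 8 cells = 4302  → 15.4201
row 3: Σ corner-gray over 8 cells = 3814  → 13.6709
row 4: Σ corner-gray over 8 cells = 4278  → 15.3341
row 5: Σ corner-gray over 8 cells = 4071  → 14.5921
row 6: Σ corner-gray over 8 cells = 3159  → 11.3231
row 7: Σ corner-gray over 8 cells = 3202  → 11.4773
row 8: Σ corner-gray over 8 cells = 3777  → 13.5383
row 9: Σ corner-gray over 8 cells = 4327  → 15.5097
Σ rows: total corner-gray = 38990  → 139.7560 mm³


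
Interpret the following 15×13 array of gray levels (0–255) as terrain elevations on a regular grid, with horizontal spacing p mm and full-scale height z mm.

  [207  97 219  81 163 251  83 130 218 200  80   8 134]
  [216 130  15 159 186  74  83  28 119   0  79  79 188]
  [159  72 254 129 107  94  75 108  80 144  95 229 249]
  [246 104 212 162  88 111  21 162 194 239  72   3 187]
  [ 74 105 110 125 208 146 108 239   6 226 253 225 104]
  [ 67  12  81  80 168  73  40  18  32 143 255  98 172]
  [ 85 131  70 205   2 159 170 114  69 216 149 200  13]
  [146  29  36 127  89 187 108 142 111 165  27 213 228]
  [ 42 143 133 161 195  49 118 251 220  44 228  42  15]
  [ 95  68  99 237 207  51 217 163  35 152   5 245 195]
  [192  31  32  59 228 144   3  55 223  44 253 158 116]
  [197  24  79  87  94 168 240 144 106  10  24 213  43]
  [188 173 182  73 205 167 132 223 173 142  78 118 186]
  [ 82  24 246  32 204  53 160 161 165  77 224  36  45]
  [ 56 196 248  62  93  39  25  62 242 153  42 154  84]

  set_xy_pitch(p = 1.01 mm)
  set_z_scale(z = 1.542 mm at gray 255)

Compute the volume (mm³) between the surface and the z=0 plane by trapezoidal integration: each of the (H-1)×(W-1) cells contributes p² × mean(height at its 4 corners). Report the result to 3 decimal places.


129.635

height_mm = gray/255 × 1.542; cell vol = 1.01² × mean(4 corners)
unit = 1.01² × 1.542 / (4×255) = 0.00154215 mm³ per gray-sum
row 0: Σ corner-gray over 12 cells = 5709  → 8.8041
row 1: Σ corner-gray over 12 cells = 5490  → 8.4664
row 2: Σ corner-gray over 12 cells = 6351  → 9.7942
row 3: Σ corner-gray over 12 cells = 6849  → 10.5622
row 4: Σ corner-gray over 12 cells = 5919  → 9.1280
row 5: Σ corner-gray over 12 cells = 5307  → 8.1842
row 6: Σ corner-gray over 12 cells = 5910  → 9.1141
row 7: Σ corner-gray over 12 cells = 6067  → 9.3562
row 8: Σ corner-gray over 12 cells = 6473  → 9.9823
row 9: Σ corner-gray over 12 cells = 6016  → 9.2776
row 10: Σ corner-gray over 12 cells = 5386  → 8.3060
row 11: Σ corner-gray over 12 cells = 6324  → 9.7526
row 12: Σ corner-gray over 12 cells = 6597  → 10.1736
row 13: Σ corner-gray over 12 cells = 5663  → 8.7332
Σ rows: total corner-gray = 84061  → 129.6348 mm³


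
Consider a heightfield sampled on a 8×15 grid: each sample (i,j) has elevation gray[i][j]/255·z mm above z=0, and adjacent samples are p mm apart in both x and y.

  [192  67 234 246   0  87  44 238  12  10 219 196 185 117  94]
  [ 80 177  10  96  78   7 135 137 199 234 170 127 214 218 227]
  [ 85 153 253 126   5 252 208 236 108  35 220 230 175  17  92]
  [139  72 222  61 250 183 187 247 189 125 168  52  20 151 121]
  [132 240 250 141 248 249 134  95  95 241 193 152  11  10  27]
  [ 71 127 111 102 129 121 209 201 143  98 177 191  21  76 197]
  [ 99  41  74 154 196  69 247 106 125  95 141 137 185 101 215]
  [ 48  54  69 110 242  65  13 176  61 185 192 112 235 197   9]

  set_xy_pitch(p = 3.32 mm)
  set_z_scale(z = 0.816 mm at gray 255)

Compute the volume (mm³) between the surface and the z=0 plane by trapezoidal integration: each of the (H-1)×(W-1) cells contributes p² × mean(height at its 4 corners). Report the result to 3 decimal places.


height_mm = gray/255 × 0.816; cell vol = 3.32² × mean(4 corners)
unit = 3.32² × 0.816 / (4×255) = 0.00881792 mm³ per gray-sum
row 0: Σ corner-gray over 14 cells = 7507  → 66.1961
row 1: Σ corner-gray over 14 cells = 8124  → 71.6368
row 2: Σ corner-gray over 14 cells = 8327  → 73.4268
row 3: Σ corner-gray over 14 cells = 8391  → 73.9912
row 4: Σ corner-gray over 14 cells = 7957  → 70.1642
row 5: Σ corner-gray over 14 cells = 7336  → 64.6883
row 6: Σ corner-gray over 14 cells = 7135  → 62.9159
Σ rows: total corner-gray = 54777  → 483.0192 mm³

483.019


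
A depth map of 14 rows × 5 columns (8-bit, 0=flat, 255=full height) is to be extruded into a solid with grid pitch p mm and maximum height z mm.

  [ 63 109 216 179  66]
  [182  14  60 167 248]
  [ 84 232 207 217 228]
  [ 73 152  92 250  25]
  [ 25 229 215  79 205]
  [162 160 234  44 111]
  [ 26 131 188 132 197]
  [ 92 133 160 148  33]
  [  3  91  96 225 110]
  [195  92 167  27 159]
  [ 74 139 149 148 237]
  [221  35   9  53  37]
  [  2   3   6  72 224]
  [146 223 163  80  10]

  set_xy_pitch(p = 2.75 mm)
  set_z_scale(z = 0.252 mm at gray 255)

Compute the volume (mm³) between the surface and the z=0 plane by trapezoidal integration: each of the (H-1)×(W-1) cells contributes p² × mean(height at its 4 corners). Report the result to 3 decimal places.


height_mm = gray/255 × 0.252; cell vol = 2.75² × mean(4 corners)
unit = 2.75² × 0.252 / (4×255) = 0.00186838 mm³ per gray-sum
row 0: Σ corner-gray over 4 cells = 2049  → 3.8283
row 1: Σ corner-gray over 4 cells = 2536  → 4.7382
row 2: Σ corner-gray over 4 cells = 2710  → 5.0633
row 3: Σ corner-gray over 4 cells = 2362  → 4.4131
row 4: Σ corner-gray over 4 cells = 2425  → 4.5308
row 5: Σ corner-gray over 4 cells = 2274  → 4.2487
row 6: Σ corner-gray over 4 cells = 2132  → 3.9834
row 7: Σ corner-gray over 4 cells = 1944  → 3.6321
row 8: Σ corner-gray over 4 cells = 1863  → 3.4808
row 9: Σ corner-gray over 4 cells = 2109  → 3.9404
row 10: Σ corner-gray over 4 cells = 1635  → 3.0548
row 11: Σ corner-gray over 4 cells = 840  → 1.5694
row 12: Σ corner-gray over 4 cells = 1476  → 2.7577
Σ rows: total corner-gray = 26355  → 49.2412 mm³

49.241


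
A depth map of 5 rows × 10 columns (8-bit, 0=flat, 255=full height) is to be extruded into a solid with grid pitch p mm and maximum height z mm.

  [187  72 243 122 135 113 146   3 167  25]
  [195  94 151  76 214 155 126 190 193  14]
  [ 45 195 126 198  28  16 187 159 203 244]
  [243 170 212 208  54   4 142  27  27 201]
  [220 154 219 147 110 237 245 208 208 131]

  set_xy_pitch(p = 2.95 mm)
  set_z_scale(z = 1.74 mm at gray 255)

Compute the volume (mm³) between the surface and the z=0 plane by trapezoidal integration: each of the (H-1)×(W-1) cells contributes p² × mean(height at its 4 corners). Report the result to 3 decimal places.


298.765

height_mm = gray/255 × 1.74; cell vol = 2.95² × mean(4 corners)
unit = 2.95² × 1.74 / (4×255) = 0.0148454 mm³ per gray-sum
row 0: Σ corner-gray over 9 cells = 4821  → 71.5699
row 1: Σ corner-gray over 9 cells = 5120  → 76.0087
row 2: Σ corner-gray over 9 cells = 4645  → 68.9571
row 3: Σ corner-gray over 9 cells = 5539  → 82.2289
Σ rows: total corner-gray = 20125  → 298.7645 mm³


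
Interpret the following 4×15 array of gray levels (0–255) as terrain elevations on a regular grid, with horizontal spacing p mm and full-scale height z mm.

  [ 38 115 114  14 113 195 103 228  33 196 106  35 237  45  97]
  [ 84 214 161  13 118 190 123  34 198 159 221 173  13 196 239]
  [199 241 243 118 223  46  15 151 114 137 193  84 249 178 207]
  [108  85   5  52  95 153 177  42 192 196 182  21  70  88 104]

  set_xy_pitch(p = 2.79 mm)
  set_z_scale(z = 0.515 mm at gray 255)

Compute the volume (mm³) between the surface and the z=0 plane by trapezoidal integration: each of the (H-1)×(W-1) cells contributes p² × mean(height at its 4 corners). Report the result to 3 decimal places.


height_mm = gray/255 × 0.515; cell vol = 2.79² × mean(4 corners)
unit = 2.79² × 0.515 / (4×255) = 0.00393021 mm³ per gray-sum
row 0: Σ corner-gray over 14 cells = 7152  → 28.1088
row 1: Σ corner-gray over 14 cells = 8339  → 32.7740
row 2: Σ corner-gray over 14 cells = 7318  → 28.7613
Σ rows: total corner-gray = 22809  → 89.6441 mm³

89.644


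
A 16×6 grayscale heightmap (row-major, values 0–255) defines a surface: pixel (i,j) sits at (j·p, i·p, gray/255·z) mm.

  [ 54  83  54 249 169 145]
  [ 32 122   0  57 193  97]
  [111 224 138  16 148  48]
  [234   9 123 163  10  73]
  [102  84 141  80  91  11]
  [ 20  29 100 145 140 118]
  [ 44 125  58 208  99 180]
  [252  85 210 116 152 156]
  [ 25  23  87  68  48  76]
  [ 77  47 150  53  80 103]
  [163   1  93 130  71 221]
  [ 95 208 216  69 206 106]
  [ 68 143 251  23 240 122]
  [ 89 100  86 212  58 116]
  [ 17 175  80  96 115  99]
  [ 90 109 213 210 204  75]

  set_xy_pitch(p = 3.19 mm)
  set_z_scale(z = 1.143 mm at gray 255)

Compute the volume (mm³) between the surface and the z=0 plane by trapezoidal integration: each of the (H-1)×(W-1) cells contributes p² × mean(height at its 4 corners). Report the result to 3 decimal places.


381.278

height_mm = gray/255 × 1.143; cell vol = 3.19² × mean(4 corners)
unit = 3.19² × 1.143 / (4×255) = 0.0114032 mm³ per gray-sum
row 0: Σ corner-gray over 5 cells = 2182  → 24.8818
row 1: Σ corner-gray over 5 cells = 2084  → 23.7643
row 2: Σ corner-gray over 5 cells = 2128  → 24.2660
row 3: Σ corner-gray over 5 cells = 1822  → 20.7767
row 4: Σ corner-gray over 5 cells = 1871  → 21.3354
row 5: Σ corner-gray over 5 cells = 2170  → 24.7450
row 6: Σ corner-gray over 5 cells = 2738  → 31.2220
row 7: Σ corner-gray over 5 cells = 2087  → 23.7985
row 8: Σ corner-gray over 5 cells = 1393  → 15.8847
row 9: Σ corner-gray over 5 cells = 1814  → 20.6854
row 10: Σ corner-gray over 5 cells = 2573  → 29.3405
row 11: Σ corner-gray over 5 cells = 3103  → 35.3842
row 12: Σ corner-gray over 5 cells = 2621  → 29.8878
row 13: Σ corner-gray over 5 cells = 2165  → 24.6880
row 14: Σ corner-gray over 5 cells = 2685  → 30.6176
Σ rows: total corner-gray = 33436  → 381.2780 mm³


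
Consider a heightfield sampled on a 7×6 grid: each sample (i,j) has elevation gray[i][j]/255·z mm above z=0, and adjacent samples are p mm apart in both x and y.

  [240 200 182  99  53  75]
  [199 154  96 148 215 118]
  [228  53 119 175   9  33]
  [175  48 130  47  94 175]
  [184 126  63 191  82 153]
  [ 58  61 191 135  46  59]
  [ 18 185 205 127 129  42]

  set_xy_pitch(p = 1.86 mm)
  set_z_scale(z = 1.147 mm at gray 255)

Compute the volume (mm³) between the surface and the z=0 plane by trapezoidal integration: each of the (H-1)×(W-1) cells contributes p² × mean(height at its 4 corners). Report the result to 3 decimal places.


height_mm = gray/255 × 1.147; cell vol = 1.86² × mean(4 corners)
unit = 1.86² × 1.147 / (4×255) = 0.00389035 mm³ per gray-sum
row 0: Σ corner-gray over 5 cells = 2926  → 11.3832
row 1: Σ corner-gray over 5 cells = 2516  → 9.7881
row 2: Σ corner-gray over 5 cells = 1961  → 7.6290
row 3: Σ corner-gray over 5 cells = 2249  → 8.7494
row 4: Σ corner-gray over 5 cells = 2244  → 8.7300
row 5: Σ corner-gray over 5 cells = 2335  → 9.0840
Σ rows: total corner-gray = 14231  → 55.3636 mm³

55.364


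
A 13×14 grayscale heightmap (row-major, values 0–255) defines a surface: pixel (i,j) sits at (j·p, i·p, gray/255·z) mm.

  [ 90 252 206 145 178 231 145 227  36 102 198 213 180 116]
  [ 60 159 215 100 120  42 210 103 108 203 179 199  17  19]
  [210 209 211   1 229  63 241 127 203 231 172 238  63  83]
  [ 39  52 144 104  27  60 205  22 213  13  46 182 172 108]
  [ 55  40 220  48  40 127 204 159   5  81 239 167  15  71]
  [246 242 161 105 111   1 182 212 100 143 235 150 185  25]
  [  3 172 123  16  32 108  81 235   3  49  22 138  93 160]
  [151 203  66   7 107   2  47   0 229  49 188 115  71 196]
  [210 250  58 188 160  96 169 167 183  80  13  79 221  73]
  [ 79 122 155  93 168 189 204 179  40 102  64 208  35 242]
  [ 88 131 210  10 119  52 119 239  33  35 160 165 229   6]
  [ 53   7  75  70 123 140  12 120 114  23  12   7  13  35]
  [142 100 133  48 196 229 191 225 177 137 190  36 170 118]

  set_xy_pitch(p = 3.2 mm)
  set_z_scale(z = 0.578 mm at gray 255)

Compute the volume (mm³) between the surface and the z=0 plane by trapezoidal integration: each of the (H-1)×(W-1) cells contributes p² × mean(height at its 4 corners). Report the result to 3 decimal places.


height_mm = gray/255 × 0.578; cell vol = 3.2² × mean(4 corners)
unit = 3.2² × 0.578 / (4×255) = 0.00580267 mm³ per gray-sum
row 0: Σ corner-gray over 13 cells = 7821  → 45.3827
row 1: Σ corner-gray over 13 cells = 7658  → 44.4368
row 2: Σ corner-gray over 13 cells = 6896  → 40.0152
row 3: Σ corner-gray over 13 cells = 5443  → 31.5839
row 4: Σ corner-gray over 13 cells = 6741  → 39.1158
row 5: Σ corner-gray over 13 cells = 6232  → 36.1622
row 6: Σ corner-gray over 13 cells = 4822  → 27.9805
row 7: Σ corner-gray over 13 cells = 6126  → 35.5471
row 8: Σ corner-gray over 13 cells = 7050  → 40.9088
row 9: Σ corner-gray over 13 cells = 6537  → 37.9320
row 10: Σ corner-gray over 13 cells = 4618  → 26.7967
row 11: Σ corner-gray over 13 cells = 5444  → 31.5897
Σ rows: total corner-gray = 75388  → 437.4514 mm³

437.451


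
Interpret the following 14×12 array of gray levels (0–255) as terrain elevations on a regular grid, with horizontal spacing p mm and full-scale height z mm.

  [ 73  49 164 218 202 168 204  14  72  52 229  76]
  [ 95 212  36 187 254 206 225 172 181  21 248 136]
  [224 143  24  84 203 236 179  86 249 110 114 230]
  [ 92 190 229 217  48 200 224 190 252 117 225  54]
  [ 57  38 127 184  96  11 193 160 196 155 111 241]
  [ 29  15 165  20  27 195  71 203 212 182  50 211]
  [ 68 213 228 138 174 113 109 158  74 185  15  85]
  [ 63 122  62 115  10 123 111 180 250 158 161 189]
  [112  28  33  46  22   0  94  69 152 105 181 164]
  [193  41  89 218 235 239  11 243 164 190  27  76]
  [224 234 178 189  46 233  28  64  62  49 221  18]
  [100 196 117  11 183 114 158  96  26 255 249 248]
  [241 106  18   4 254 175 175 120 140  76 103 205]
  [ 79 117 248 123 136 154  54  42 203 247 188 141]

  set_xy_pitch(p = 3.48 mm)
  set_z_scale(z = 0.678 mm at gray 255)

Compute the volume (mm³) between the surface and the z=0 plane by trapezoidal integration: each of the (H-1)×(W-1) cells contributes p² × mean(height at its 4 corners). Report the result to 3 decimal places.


height_mm = gray/255 × 0.678; cell vol = 3.48² × mean(4 corners)
unit = 3.48² × 0.678 / (4×255) = 0.00804985 mm³ per gray-sum
row 0: Σ corner-gray over 11 cells = 6608  → 53.1934
row 1: Σ corner-gray over 11 cells = 7025  → 56.5502
row 2: Σ corner-gray over 11 cells = 7240  → 58.2809
row 3: Σ corner-gray over 11 cells = 6770  → 54.4975
row 4: Σ corner-gray over 11 cells = 5360  → 43.1472
row 5: Σ corner-gray over 11 cells = 5487  → 44.1695
row 6: Σ corner-gray over 11 cells = 5803  → 46.7133
row 7: Σ corner-gray over 11 cells = 4572  → 36.8039
row 8: Σ corner-gray over 11 cells = 4919  → 39.5972
row 9: Σ corner-gray over 11 cells = 6033  → 48.5648
row 10: Σ corner-gray over 11 cells = 6008  → 48.3635
row 11: Σ corner-gray over 11 cells = 5946  → 47.8644
row 12: Σ corner-gray over 11 cells = 6032  → 48.5567
Σ rows: total corner-gray = 77803  → 626.3028 mm³

626.303


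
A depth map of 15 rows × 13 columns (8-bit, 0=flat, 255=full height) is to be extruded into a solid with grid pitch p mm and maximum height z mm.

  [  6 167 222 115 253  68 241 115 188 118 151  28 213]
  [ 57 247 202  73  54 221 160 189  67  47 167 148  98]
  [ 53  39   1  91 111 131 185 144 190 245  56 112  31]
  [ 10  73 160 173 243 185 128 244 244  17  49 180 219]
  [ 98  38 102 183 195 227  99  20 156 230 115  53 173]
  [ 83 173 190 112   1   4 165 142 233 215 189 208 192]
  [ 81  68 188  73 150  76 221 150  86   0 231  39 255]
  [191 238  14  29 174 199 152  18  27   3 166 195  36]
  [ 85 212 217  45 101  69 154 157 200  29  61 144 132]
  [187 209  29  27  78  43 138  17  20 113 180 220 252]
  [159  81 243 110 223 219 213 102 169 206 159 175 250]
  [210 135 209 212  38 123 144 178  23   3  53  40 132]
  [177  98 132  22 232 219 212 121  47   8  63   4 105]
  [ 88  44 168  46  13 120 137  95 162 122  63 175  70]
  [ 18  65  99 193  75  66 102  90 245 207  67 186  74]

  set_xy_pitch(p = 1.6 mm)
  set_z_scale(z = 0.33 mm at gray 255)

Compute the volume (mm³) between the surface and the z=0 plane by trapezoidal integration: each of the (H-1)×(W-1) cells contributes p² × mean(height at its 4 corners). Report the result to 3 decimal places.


height_mm = gray/255 × 0.33; cell vol = 1.6² × mean(4 corners)
unit = 1.6² × 0.33 / (4×255) = 0.000828235 mm³ per gray-sum
row 0: Σ corner-gray over 12 cells = 6856  → 5.6784
row 1: Σ corner-gray over 12 cells = 5999  → 4.9686
row 2: Σ corner-gray over 12 cells = 6315  → 5.2303
row 3: Σ corner-gray over 12 cells = 6728  → 5.5724
row 4: Σ corner-gray over 12 cells = 6646  → 5.5045
row 5: Σ corner-gray over 12 cells = 6439  → 5.3330
row 6: Σ corner-gray over 12 cells = 5557  → 4.6025
row 7: Σ corner-gray over 12 cells = 5652  → 4.6812
row 8: Σ corner-gray over 12 cells = 5582  → 4.6232
row 9: Σ corner-gray over 12 cells = 6796  → 5.6287
row 10: Σ corner-gray over 12 cells = 6867  → 5.6875
row 11: Σ corner-gray over 12 cells = 5256  → 4.3532
row 12: Σ corner-gray over 12 cells = 5046  → 4.1793
row 13: Σ corner-gray over 12 cells = 5330  → 4.4145
Σ rows: total corner-gray = 85069  → 70.4571 mm³

70.457


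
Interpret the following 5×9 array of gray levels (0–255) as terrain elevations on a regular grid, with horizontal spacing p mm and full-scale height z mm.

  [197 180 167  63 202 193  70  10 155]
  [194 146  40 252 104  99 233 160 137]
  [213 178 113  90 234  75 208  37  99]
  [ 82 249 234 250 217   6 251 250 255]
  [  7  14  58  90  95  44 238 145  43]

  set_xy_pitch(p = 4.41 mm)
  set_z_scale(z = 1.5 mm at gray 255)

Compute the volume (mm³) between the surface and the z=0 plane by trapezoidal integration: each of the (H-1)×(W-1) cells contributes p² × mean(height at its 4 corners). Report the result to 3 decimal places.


height_mm = gray/255 × 1.5; cell vol = 4.41² × mean(4 corners)
unit = 4.41² × 1.5 / (4×255) = 0.0286001 mm³ per gray-sum
row 0: Σ corner-gray over 8 cells = 4521  → 129.3013
row 1: Σ corner-gray over 8 cells = 4581  → 131.0173
row 2: Σ corner-gray over 8 cells = 5433  → 155.3846
row 3: Σ corner-gray over 8 cells = 4669  → 133.5341
Σ rows: total corner-gray = 19204  → 549.2372 mm³

549.237


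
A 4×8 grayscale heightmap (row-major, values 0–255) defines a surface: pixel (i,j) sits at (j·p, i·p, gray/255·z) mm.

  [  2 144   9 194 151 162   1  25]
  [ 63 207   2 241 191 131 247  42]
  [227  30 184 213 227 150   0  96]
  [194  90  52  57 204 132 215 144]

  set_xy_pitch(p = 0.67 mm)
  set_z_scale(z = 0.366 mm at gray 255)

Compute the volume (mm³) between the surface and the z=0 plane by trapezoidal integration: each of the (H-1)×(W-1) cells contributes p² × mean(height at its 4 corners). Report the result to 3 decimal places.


height_mm = gray/255 × 0.366; cell vol = 0.67² × mean(4 corners)
unit = 0.67² × 0.366 / (4×255) = 0.000161076 mm³ per gray-sum
row 0: Σ corner-gray over 7 cells = 3492  → 0.5625
row 1: Σ corner-gray over 7 cells = 4074  → 0.6562
row 2: Σ corner-gray over 7 cells = 3769  → 0.6071
Σ rows: total corner-gray = 11335  → 1.8258 mm³

1.826


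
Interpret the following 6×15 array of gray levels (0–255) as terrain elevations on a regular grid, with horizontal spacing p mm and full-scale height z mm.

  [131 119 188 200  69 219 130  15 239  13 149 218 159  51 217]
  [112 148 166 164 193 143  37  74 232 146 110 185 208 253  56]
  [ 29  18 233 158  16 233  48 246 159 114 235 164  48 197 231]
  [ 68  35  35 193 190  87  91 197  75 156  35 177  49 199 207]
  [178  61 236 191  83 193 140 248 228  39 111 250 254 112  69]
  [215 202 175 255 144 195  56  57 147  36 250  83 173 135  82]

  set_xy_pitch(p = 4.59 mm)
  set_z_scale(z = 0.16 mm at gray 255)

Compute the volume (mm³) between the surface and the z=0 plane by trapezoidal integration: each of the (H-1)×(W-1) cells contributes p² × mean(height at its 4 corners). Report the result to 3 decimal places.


height_mm = gray/255 × 0.16; cell vol = 4.59² × mean(4 corners)
unit = 4.59² × 0.16 / (4×255) = 0.0033048 mm³ per gray-sum
row 0: Σ corner-gray over 14 cells = 8172  → 27.0068
row 1: Σ corner-gray over 14 cells = 8284  → 27.3770
row 2: Σ corner-gray over 14 cells = 7311  → 24.1614
row 3: Σ corner-gray over 14 cells = 7852  → 25.9493
row 4: Σ corner-gray over 14 cells = 8652  → 28.5931
Σ rows: total corner-gray = 40271  → 133.0876 mm³

133.088


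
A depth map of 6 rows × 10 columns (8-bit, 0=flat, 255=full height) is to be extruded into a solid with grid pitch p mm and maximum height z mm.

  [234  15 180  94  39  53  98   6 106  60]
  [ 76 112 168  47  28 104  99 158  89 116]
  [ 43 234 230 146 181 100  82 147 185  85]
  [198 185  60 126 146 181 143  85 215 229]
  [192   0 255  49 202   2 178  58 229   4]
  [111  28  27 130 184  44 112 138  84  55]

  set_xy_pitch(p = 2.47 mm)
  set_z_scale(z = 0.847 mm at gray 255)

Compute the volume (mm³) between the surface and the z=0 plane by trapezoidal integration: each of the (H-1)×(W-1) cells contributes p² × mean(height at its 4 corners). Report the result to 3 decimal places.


111.040

height_mm = gray/255 × 0.847; cell vol = 2.47² × mean(4 corners)
unit = 2.47² × 0.847 / (4×255) = 0.00506614 mm³ per gray-sum
row 0: Σ corner-gray over 9 cells = 3278  → 16.6068
row 1: Σ corner-gray over 9 cells = 4540  → 23.0003
row 2: Σ corner-gray over 9 cells = 5447  → 27.5953
row 3: Σ corner-gray over 9 cells = 4851  → 24.5758
row 4: Σ corner-gray over 9 cells = 3802  → 19.2615
Σ rows: total corner-gray = 21918  → 111.0396 mm³


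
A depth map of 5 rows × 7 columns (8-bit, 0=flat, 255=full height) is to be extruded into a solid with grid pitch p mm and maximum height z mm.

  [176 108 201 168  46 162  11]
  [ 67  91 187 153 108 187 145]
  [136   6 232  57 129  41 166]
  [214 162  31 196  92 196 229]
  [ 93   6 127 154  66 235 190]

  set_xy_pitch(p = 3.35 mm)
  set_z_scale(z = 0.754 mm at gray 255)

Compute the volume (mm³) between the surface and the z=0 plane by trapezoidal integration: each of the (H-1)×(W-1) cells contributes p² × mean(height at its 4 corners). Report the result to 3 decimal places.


height_mm = gray/255 × 0.754; cell vol = 3.35² × mean(4 corners)
unit = 3.35² × 0.754 / (4×255) = 0.00829585 mm³ per gray-sum
row 0: Σ corner-gray over 6 cells = 3221  → 26.7209
row 1: Σ corner-gray over 6 cells = 2896  → 24.0248
row 2: Σ corner-gray over 6 cells = 3029  → 25.1281
row 3: Σ corner-gray over 6 cells = 3256  → 27.0113
Σ rows: total corner-gray = 12402  → 102.8851 mm³

102.885


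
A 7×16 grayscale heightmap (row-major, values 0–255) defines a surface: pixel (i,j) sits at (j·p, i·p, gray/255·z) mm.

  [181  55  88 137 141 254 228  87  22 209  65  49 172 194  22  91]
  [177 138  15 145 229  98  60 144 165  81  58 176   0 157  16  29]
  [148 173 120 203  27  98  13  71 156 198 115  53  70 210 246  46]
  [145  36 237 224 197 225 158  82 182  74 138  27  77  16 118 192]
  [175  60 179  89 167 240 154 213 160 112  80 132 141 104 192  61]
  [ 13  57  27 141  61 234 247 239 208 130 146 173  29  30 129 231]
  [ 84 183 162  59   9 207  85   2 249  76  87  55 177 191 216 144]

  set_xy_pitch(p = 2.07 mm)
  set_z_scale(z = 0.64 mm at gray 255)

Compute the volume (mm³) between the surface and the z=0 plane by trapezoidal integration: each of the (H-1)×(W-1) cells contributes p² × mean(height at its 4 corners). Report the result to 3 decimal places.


122.319

height_mm = gray/255 × 0.64; cell vol = 2.07² × mean(4 corners)
unit = 2.07² × 0.64 / (4×255) = 0.00268856 mm³ per gray-sum
row 0: Σ corner-gray over 15 cells = 6888  → 18.5188
row 1: Σ corner-gray over 15 cells = 6870  → 18.4704
row 2: Σ corner-gray over 15 cells = 7619  → 20.4842
row 3: Σ corner-gray over 15 cells = 8201  → 22.0489
row 4: Σ corner-gray over 15 cells = 8228  → 22.1215
row 5: Σ corner-gray over 15 cells = 7690  → 20.6751
Σ rows: total corner-gray = 45496  → 122.3189 mm³


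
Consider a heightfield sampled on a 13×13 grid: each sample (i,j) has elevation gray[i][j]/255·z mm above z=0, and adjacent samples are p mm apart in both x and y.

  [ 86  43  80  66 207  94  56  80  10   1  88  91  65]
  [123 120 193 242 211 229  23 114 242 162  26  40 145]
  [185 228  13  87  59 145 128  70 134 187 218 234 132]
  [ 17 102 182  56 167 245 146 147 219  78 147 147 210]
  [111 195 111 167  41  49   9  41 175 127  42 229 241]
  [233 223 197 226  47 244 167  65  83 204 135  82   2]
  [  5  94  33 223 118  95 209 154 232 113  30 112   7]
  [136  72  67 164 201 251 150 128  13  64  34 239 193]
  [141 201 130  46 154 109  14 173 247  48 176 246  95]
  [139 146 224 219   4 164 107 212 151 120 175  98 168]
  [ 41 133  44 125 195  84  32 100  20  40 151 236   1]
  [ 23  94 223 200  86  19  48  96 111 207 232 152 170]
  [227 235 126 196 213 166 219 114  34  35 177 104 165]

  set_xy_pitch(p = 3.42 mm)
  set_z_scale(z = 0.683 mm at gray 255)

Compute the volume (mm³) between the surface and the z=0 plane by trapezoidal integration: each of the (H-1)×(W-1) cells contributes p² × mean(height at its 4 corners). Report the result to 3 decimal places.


588.974

height_mm = gray/255 × 0.683; cell vol = 3.42² × mean(4 corners)
unit = 3.42² × 0.683 / (4×255) = 0.007832 mm³ per gray-sum
row 0: Σ corner-gray over 12 cells = 5255  → 41.1572
row 1: Σ corner-gray over 12 cells = 6795  → 53.2184
row 2: Σ corner-gray over 12 cells = 6822  → 53.4299
row 3: Σ corner-gray over 12 cells = 6223  → 48.7385
row 4: Σ corner-gray over 12 cells = 6305  → 49.3808
row 5: Σ corner-gray over 12 cells = 6419  → 50.2736
row 6: Σ corner-gray over 12 cells = 5933  → 46.4673
row 7: Σ corner-gray over 12 cells = 6419  → 50.2736
row 8: Σ corner-gray over 12 cells = 6871  → 53.8137
row 9: Σ corner-gray over 12 cells = 5909  → 46.2793
row 10: Σ corner-gray over 12 cells = 5491  → 43.0055
row 11: Σ corner-gray over 12 cells = 6759  → 52.9365
Σ rows: total corner-gray = 75201  → 588.9743 mm³
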